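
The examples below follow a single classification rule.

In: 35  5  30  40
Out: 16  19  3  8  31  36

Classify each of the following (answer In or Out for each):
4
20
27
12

The distinguishing property — multiple of 5 — holds for all the 'In' cases and none of the 'Out' cases.
4: 4 = 5·0 + 4, does not pass → Out. 20: 20 = 5·4, qualifies → In. 27: 27 = 5·5 + 2, does not pass → Out. 12: 12 = 5·2 + 2, does not pass → Out.

Out, In, Out, Out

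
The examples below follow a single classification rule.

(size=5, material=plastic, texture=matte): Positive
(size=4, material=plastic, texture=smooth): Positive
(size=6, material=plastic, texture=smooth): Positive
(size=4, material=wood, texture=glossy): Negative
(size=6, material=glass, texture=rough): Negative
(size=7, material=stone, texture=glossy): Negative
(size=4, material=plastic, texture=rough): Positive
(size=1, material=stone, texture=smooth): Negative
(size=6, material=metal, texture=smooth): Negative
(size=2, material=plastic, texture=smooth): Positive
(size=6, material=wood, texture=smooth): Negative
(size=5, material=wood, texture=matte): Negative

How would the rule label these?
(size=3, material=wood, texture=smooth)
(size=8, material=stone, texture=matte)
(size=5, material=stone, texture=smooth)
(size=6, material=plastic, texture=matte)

All 'Positive' examples share one property — material is plastic — and every 'Negative' example lacks it.
Negative: (size=3, material=wood, texture=smooth), since material is wood. Negative: (size=8, material=stone, texture=matte), since material is stone. Negative: (size=5, material=stone, texture=smooth), since material is stone. Positive: (size=6, material=plastic, texture=matte), since material is plastic.

Negative, Negative, Negative, Positive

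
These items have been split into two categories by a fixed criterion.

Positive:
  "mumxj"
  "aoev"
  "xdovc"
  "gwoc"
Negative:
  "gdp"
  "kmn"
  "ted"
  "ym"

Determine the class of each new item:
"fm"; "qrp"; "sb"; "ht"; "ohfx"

Negative, Negative, Negative, Negative, Positive

A rule that fits every label: length ≥ 4 — true of each 'Positive' example, false of each 'Negative' one.
"fm": Negative (length 2).
"qrp": Negative (length 3).
"sb": Negative (length 2).
"ht": Negative (length 2).
"ohfx": Positive (length 4).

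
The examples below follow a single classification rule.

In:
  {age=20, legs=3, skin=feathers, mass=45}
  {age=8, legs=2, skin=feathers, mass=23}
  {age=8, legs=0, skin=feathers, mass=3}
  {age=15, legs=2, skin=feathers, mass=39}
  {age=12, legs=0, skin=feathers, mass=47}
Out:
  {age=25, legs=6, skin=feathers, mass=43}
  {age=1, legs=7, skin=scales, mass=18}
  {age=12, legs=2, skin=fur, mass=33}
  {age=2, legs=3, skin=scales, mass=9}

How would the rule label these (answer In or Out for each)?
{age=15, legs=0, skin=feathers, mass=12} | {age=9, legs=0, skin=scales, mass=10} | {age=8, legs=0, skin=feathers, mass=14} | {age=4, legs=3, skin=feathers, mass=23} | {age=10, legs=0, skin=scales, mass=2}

In, Out, In, In, Out

One predicate separates the groups cleanly: skin is feathers AND age ≤ 20.
{age=15, legs=0, skin=feathers, mass=12} — skin is feathers, age = 15, hence In.
{age=9, legs=0, skin=scales, mass=10} — skin is scales, age = 9, hence Out.
{age=8, legs=0, skin=feathers, mass=14} — skin is feathers, age = 8, hence In.
{age=4, legs=3, skin=feathers, mass=23} — skin is feathers, age = 4, hence In.
{age=10, legs=0, skin=scales, mass=2} — skin is scales, age = 10, hence Out.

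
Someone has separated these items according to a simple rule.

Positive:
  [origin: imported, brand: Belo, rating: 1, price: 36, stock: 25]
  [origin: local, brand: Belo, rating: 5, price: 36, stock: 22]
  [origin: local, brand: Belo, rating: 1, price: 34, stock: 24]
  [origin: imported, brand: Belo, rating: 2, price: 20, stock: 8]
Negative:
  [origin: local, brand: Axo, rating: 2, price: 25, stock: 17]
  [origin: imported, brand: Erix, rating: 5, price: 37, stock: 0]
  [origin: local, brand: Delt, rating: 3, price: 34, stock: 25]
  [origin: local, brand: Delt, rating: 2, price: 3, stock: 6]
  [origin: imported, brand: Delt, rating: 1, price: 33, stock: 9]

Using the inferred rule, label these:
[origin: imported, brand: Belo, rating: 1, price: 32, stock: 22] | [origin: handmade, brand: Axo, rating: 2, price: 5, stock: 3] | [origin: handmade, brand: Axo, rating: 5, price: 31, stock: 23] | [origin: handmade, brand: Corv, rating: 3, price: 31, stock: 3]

Positive, Negative, Negative, Negative

The simplest hypothesis consistent with all the labels is: brand is Belo.
[origin: imported, brand: Belo, rating: 1, price: 32, stock: 22]: Positive (brand is Belo). [origin: handmade, brand: Axo, rating: 2, price: 5, stock: 3]: Negative (brand is Axo). [origin: handmade, brand: Axo, rating: 5, price: 31, stock: 23]: Negative (brand is Axo). [origin: handmade, brand: Corv, rating: 3, price: 31, stock: 3]: Negative (brand is Corv).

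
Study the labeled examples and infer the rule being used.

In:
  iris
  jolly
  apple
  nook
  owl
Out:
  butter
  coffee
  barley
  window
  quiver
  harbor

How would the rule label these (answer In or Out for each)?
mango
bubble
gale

In, Out, In

The rule appears to be: length ≤ 5.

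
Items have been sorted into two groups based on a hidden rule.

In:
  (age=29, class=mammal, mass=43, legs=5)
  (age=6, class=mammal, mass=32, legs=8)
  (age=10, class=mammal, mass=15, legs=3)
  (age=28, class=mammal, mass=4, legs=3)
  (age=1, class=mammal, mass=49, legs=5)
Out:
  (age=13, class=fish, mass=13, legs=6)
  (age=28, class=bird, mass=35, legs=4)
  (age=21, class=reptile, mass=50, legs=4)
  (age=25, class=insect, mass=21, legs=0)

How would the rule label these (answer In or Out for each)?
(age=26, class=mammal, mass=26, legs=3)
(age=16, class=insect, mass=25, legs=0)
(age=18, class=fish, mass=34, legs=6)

Comparing the two groups points to one rule — class is mammal.

In, Out, Out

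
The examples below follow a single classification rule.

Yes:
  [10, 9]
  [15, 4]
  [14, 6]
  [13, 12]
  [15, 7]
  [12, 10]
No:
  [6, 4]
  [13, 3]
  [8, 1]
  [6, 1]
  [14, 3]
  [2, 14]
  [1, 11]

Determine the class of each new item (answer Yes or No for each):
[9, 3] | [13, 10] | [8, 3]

No, Yes, No

The pattern is that an item is 'Yes' exactly when: sum ≥ 19.
[9, 3] — 9+3 = 12, hence No. [13, 10] — 13+10 = 23, hence Yes. [8, 3] — 8+3 = 11, hence No.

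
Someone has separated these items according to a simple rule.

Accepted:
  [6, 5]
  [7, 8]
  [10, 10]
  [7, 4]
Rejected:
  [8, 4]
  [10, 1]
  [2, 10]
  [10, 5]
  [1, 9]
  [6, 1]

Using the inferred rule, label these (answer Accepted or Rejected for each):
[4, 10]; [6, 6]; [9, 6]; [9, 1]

Rejected, Accepted, Accepted, Rejected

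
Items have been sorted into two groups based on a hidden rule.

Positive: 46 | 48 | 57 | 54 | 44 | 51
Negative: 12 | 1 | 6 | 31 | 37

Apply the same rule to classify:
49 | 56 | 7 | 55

Positive, Positive, Negative, Positive

Every 'Positive' example satisfies: at least 44. None of the 'Negative' examples do.
49: 49 ≥ 44 — has this property, so Positive.
56: 56 ≥ 44 — has this property, so Positive.
7: 7 < 44 — doesn't qualify, so Negative.
55: 55 ≥ 44 — has this property, so Positive.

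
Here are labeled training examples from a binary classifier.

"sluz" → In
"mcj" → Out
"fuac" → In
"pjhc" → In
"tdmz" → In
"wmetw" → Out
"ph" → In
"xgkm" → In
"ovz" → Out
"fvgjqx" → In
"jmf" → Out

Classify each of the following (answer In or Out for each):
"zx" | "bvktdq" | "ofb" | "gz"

The rule appears to be: even length.
"zx" → length 2 → In.
"bvktdq" → length 6 → In.
"ofb" → length 3 → Out.
"gz" → length 2 → In.

In, In, Out, In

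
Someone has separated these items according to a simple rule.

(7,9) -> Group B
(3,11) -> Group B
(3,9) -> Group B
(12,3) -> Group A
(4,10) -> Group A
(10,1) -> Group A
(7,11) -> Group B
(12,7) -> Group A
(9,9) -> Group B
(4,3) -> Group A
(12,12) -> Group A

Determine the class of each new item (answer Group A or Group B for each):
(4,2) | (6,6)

Group A, Group A

A rule that fits every label: first is even — true of each 'Group A' example, false of each 'Group B' one.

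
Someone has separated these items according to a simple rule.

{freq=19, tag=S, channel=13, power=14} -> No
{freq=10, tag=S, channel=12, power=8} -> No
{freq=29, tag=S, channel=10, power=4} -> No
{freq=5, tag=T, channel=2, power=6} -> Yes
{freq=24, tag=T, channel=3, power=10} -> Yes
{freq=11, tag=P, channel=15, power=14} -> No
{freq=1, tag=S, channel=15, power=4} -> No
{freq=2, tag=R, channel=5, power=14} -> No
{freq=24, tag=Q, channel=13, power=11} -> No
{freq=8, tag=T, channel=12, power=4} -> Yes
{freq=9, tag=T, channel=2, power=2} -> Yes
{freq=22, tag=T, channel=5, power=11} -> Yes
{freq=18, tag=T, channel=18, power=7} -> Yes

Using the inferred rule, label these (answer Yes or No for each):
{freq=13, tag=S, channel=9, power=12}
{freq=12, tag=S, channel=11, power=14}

No, No

Every 'Yes' example satisfies: tag is T. None of the 'No' examples do.
{freq=13, tag=S, channel=9, power=12}: tag is S — does not pass, so No.
{freq=12, tag=S, channel=11, power=14}: tag is S — does not pass, so No.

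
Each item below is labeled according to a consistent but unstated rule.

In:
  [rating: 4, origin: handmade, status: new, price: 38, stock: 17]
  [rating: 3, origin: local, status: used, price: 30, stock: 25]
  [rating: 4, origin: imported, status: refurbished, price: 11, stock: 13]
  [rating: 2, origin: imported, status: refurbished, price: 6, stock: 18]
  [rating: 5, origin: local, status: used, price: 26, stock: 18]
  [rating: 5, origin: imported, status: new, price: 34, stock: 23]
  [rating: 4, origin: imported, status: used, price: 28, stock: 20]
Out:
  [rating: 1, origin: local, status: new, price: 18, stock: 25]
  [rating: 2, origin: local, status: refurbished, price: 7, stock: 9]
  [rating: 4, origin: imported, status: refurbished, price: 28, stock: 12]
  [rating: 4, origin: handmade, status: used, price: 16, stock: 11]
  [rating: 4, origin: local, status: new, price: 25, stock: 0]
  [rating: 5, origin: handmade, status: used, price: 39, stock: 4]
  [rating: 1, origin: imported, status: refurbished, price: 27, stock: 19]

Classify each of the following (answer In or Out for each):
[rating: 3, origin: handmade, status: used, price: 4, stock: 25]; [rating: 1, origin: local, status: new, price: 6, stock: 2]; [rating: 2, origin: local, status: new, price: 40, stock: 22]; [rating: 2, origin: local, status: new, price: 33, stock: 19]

One predicate separates the groups cleanly: rating ≥ 2 AND stock ≥ 13.
[rating: 3, origin: handmade, status: used, price: 4, stock: 25] → rating = 3, stock = 25 → In.
[rating: 1, origin: local, status: new, price: 6, stock: 2] → rating = 1, stock = 2 → Out.
[rating: 2, origin: local, status: new, price: 40, stock: 22] → rating = 2, stock = 22 → In.
[rating: 2, origin: local, status: new, price: 33, stock: 19] → rating = 2, stock = 19 → In.

In, Out, In, In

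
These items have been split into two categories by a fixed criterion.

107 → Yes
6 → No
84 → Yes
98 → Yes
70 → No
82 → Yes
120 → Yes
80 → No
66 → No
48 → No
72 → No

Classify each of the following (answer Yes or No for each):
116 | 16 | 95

The simplest hypothesis consistent with all the labels is: at least 82.
116: Yes (116 ≥ 82).
16: No (16 < 82).
95: Yes (95 ≥ 82).

Yes, No, Yes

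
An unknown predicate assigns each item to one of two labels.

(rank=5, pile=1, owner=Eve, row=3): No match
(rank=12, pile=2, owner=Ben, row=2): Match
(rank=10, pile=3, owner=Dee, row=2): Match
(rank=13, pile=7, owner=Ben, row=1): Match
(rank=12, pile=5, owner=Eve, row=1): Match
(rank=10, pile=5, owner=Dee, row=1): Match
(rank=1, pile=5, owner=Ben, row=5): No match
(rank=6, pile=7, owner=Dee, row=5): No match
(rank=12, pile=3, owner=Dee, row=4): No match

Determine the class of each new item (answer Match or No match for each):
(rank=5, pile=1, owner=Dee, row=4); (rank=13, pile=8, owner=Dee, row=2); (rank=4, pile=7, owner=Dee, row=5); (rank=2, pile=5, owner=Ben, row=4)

One predicate separates the groups cleanly: row ≤ 2.
(rank=5, pile=1, owner=Dee, row=4): row = 4, doesn't match → No match.
(rank=13, pile=8, owner=Dee, row=2): row = 2, passes → Match.
(rank=4, pile=7, owner=Dee, row=5): row = 5, doesn't match → No match.
(rank=2, pile=5, owner=Ben, row=4): row = 4, doesn't match → No match.

No match, Match, No match, No match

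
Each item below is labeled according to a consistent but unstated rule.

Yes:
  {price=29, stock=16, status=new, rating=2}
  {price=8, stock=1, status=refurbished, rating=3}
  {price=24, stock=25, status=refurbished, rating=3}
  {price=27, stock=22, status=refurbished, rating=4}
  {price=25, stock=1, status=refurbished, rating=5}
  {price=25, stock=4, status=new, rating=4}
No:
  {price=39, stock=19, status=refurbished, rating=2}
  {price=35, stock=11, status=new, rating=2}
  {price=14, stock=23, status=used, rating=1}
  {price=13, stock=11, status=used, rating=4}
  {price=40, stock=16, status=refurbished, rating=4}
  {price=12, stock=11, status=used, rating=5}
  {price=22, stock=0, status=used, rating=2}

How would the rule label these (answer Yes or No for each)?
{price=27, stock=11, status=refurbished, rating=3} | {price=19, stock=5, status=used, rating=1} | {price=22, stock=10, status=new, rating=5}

The distinguishing property — status is not used AND price ≤ 29 — holds for all the 'Yes' cases and none of the 'No' cases.

Yes, No, Yes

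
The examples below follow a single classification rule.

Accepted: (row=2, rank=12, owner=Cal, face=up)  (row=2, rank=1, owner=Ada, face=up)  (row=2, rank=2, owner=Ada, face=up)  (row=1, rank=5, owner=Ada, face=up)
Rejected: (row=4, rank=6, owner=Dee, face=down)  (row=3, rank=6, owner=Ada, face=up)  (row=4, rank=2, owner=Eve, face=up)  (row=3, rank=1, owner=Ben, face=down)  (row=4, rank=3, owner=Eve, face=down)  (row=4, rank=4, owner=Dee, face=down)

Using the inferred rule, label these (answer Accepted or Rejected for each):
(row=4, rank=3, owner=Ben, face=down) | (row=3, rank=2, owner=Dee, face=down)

Rejected, Rejected

The common property of the 'Accepted' items is: row ≤ 2. No 'Rejected' item has it.
(row=4, rank=3, owner=Ben, face=down): Rejected (row = 4). (row=3, rank=2, owner=Dee, face=down): Rejected (row = 3).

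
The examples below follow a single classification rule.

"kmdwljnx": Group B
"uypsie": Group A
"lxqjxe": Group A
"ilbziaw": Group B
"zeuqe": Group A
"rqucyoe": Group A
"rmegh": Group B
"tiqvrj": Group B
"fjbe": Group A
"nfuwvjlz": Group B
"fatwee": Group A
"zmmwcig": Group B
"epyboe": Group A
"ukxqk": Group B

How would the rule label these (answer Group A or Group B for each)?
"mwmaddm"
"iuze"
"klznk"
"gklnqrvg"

The pattern is that an item is 'Group A' exactly when: ends with 'e'.
"mwmaddm": Group B (ends with 'm').
"iuze": Group A (ends with 'e').
"klznk": Group B (ends with 'k').
"gklnqrvg": Group B (ends with 'g').

Group B, Group A, Group B, Group B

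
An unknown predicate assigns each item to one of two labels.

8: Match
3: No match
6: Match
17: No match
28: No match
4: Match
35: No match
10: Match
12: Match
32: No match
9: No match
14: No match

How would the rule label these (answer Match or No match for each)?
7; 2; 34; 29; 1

No match, Match, No match, No match, No match

Every 'Match' example satisfies: even AND at most 12. None of the 'No match' examples do.
7: 7 is odd, 7 ≤ 12, doesn't qualify → No match. 2: 2 is even, 2 ≤ 12, checks out → Match. 34: 34 is even, 34 > 12, doesn't qualify → No match. 29: 29 is odd, 29 > 12, doesn't qualify → No match. 1: 1 is odd, 1 ≤ 12, doesn't qualify → No match.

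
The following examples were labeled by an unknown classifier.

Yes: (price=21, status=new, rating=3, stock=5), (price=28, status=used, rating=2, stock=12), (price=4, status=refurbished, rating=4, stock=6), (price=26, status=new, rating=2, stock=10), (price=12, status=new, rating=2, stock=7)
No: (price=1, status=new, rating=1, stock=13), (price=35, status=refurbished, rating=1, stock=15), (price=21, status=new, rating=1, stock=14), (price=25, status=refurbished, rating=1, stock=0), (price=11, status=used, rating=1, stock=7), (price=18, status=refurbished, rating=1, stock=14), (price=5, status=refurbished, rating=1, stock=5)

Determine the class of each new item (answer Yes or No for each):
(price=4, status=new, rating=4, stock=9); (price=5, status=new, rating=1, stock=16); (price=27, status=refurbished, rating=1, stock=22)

The distinguishing property — rating ≥ 2 — holds for all the 'Yes' cases and none of the 'No' cases.
Yes: (price=4, status=new, rating=4, stock=9), since rating = 4.
No: (price=5, status=new, rating=1, stock=16), since rating = 1.
No: (price=27, status=refurbished, rating=1, stock=22), since rating = 1.

Yes, No, No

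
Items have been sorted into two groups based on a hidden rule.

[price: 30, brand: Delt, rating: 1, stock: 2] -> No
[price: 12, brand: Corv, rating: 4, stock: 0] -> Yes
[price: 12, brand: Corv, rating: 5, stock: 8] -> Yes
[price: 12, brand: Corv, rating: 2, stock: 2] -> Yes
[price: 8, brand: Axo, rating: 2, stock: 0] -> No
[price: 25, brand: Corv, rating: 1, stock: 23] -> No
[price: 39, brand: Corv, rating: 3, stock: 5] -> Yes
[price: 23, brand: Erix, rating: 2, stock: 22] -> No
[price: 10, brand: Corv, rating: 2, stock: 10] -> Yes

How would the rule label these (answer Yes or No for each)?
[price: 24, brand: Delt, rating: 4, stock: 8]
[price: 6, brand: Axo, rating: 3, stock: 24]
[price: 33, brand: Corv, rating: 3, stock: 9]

No, No, Yes

The rule appears to be: brand is Corv AND rating ≥ 2.
[price: 24, brand: Delt, rating: 4, stock: 8]: brand is Delt, rating = 4, lacks this property → No. [price: 6, brand: Axo, rating: 3, stock: 24]: brand is Axo, rating = 3, lacks this property → No. [price: 33, brand: Corv, rating: 3, stock: 9]: brand is Corv, rating = 3, checks out → Yes.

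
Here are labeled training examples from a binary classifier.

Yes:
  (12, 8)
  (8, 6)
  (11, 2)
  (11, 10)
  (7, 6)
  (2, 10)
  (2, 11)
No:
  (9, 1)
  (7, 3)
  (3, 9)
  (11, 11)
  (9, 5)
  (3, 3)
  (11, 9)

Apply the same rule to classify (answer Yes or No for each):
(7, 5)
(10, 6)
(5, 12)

No, Yes, Yes

The simplest hypothesis consistent with all the labels is: product is even.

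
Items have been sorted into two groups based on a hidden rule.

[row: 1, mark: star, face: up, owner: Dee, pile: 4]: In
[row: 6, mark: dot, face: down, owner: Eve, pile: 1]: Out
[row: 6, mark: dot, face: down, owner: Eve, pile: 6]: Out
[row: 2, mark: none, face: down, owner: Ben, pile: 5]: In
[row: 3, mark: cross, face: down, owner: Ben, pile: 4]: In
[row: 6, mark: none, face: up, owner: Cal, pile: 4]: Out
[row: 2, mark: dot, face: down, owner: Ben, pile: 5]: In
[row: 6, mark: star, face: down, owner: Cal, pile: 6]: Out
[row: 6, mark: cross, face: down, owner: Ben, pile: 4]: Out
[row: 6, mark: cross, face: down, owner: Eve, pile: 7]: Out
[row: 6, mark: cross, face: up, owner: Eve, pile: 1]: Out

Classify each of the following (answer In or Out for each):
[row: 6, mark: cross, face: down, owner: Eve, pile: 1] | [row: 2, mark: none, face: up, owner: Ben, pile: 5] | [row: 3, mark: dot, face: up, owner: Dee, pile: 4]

A rule that fits every label: row ≤ 3 — true of each 'In' example, false of each 'Out' one.
[row: 6, mark: cross, face: down, owner: Eve, pile: 1]: Out (row = 6). [row: 2, mark: none, face: up, owner: Ben, pile: 5]: In (row = 2). [row: 3, mark: dot, face: up, owner: Dee, pile: 4]: In (row = 3).

Out, In, In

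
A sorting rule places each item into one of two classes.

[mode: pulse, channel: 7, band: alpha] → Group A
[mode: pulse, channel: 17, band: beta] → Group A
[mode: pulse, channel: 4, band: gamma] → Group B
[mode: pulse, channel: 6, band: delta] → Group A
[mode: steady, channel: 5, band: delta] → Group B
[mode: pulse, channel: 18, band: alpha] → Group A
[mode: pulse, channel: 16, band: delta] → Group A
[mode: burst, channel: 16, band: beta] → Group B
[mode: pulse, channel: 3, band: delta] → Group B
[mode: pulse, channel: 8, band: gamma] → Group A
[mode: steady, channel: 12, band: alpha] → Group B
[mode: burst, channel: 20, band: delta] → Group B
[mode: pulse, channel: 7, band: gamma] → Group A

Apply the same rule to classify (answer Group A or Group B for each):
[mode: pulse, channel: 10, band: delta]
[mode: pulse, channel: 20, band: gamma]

Group A, Group A

The classifier is using: mode is pulse AND channel ≥ 5.
Group A: [mode: pulse, channel: 10, band: delta], since mode is pulse, channel = 10.
Group A: [mode: pulse, channel: 20, band: gamma], since mode is pulse, channel = 20.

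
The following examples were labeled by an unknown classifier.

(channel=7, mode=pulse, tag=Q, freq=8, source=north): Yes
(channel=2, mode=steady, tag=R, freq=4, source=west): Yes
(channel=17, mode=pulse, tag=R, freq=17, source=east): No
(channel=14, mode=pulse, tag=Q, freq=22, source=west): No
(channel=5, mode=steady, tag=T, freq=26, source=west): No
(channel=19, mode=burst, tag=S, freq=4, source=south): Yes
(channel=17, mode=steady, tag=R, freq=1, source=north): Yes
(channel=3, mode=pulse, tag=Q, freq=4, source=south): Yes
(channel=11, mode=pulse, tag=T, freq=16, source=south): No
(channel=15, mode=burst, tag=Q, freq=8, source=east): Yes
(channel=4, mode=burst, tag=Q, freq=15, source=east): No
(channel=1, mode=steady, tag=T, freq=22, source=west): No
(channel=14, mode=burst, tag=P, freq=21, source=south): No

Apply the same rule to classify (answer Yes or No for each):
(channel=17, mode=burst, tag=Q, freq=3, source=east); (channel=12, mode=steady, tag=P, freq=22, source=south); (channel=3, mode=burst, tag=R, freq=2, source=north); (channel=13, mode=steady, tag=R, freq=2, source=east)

Yes, No, Yes, Yes

The pattern is that an item is 'Yes' exactly when: freq ≤ 8.
(channel=17, mode=burst, tag=Q, freq=3, source=east) → freq = 3 → Yes.
(channel=12, mode=steady, tag=P, freq=22, source=south) → freq = 22 → No.
(channel=3, mode=burst, tag=R, freq=2, source=north) → freq = 2 → Yes.
(channel=13, mode=steady, tag=R, freq=2, source=east) → freq = 2 → Yes.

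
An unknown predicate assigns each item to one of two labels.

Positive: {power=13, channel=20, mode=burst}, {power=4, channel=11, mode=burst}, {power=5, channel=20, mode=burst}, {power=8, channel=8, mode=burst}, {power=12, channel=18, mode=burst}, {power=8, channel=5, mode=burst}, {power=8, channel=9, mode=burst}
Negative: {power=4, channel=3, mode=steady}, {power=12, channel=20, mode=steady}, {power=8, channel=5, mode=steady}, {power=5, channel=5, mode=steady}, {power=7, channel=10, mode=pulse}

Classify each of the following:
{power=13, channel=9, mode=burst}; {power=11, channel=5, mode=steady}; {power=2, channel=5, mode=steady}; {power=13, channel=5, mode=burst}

Positive, Negative, Negative, Positive

The classifier is using: mode is burst.
{power=13, channel=9, mode=burst}: mode is burst, meets the rule → Positive. {power=11, channel=5, mode=steady}: mode is steady, lacks this property → Negative. {power=2, channel=5, mode=steady}: mode is steady, lacks this property → Negative. {power=13, channel=5, mode=burst}: mode is burst, meets the rule → Positive.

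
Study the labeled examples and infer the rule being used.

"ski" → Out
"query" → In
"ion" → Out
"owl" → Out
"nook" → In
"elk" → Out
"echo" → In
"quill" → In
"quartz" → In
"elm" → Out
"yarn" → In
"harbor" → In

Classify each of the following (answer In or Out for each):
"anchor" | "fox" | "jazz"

In, Out, In

Rule: length ≥ 4. This holds for each 'In' example and fails for each 'Out' one.
In: "anchor", since length 6. Out: "fox", since length 3. In: "jazz", since length 4.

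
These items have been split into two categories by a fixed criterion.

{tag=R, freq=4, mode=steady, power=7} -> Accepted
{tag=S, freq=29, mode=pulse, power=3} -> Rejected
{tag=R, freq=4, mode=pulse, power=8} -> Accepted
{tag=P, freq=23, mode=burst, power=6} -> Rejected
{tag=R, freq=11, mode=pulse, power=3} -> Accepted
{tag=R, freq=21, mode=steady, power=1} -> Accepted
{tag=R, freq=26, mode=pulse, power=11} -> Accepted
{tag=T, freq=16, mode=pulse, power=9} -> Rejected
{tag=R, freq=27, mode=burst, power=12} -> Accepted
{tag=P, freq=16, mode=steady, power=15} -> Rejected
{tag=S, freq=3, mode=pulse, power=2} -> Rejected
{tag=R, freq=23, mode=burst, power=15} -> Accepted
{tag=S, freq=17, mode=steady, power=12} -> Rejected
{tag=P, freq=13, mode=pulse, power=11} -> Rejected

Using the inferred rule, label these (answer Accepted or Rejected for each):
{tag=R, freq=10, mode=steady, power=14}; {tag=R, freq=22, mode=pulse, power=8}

The pattern is that an item is 'Accepted' exactly when: tag is R.
{tag=R, freq=10, mode=steady, power=14} → tag is R → Accepted. {tag=R, freq=22, mode=pulse, power=8} → tag is R → Accepted.

Accepted, Accepted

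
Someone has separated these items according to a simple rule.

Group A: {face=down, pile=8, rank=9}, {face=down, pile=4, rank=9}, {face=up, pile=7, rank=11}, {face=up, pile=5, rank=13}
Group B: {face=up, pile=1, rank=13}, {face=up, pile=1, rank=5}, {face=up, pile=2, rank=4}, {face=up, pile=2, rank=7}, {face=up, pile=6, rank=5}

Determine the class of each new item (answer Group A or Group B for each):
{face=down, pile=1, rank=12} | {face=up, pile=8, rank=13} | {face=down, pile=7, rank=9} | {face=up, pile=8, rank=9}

Group B, Group A, Group A, Group A

One predicate separates the groups cleanly: pile ≥ 2 AND rank ≥ 9.
{face=down, pile=1, rank=12}: Group B (pile = 1, rank = 12).
{face=up, pile=8, rank=13}: Group A (pile = 8, rank = 13).
{face=down, pile=7, rank=9}: Group A (pile = 7, rank = 9).
{face=up, pile=8, rank=9}: Group A (pile = 8, rank = 9).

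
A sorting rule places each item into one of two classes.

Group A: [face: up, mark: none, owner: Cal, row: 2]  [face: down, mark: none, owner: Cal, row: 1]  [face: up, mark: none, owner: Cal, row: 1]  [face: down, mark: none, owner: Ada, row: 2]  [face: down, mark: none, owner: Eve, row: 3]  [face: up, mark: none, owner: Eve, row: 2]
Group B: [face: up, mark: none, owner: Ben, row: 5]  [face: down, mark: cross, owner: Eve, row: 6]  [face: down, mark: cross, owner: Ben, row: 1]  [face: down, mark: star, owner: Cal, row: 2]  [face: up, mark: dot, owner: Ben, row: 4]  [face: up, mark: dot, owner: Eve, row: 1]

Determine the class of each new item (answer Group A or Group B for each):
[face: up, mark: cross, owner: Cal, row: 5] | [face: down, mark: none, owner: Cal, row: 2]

Group B, Group A

All 'Group A' examples share one property — mark is none AND row ≤ 3 — and every 'Group B' example lacks it.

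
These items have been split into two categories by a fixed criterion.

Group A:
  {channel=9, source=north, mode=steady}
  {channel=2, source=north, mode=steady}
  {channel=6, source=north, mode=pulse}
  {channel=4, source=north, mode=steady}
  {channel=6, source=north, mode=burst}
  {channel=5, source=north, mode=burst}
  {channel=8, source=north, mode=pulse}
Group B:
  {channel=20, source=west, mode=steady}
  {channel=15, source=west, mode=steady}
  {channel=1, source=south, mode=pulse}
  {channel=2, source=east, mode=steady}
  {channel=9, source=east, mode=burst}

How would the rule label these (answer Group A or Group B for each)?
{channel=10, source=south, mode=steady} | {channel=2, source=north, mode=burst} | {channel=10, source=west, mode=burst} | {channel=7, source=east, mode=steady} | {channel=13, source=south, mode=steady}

Looking at the examples, the only property every 'Group A' case has and every 'Group B' case lacks is: source is north.
{channel=10, source=south, mode=steady} — source is south, hence Group B. {channel=2, source=north, mode=burst} — source is north, hence Group A. {channel=10, source=west, mode=burst} — source is west, hence Group B. {channel=7, source=east, mode=steady} — source is east, hence Group B. {channel=13, source=south, mode=steady} — source is south, hence Group B.

Group B, Group A, Group B, Group B, Group B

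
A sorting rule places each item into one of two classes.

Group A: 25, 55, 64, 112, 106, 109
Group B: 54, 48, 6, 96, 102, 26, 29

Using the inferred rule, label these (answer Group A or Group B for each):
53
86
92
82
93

Group B, Group B, Group B, Group A, Group B

One predicate separates the groups cleanly: ≡ 1 (mod 3).
53: Group B (53 mod 3 = 2).
86: Group B (86 mod 3 = 2).
92: Group B (92 mod 3 = 2).
82: Group A (82 mod 3 = 1).
93: Group B (93 mod 3 = 0).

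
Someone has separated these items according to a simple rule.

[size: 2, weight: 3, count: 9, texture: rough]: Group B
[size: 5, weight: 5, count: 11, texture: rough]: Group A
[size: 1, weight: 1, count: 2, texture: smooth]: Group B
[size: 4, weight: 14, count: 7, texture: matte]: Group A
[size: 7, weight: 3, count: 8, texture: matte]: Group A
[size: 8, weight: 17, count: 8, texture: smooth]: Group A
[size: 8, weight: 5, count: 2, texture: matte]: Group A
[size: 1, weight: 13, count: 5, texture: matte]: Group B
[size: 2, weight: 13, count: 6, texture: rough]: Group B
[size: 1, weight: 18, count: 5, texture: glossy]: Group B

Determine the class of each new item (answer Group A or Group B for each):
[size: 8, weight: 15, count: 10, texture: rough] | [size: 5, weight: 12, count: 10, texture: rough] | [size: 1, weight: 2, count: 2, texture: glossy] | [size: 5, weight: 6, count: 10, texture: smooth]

Group A, Group A, Group B, Group A

All 'Group A' examples share one property — size ≥ 4 — and every 'Group B' example lacks it.
[size: 8, weight: 15, count: 10, texture: rough] → size = 8 → Group A.
[size: 5, weight: 12, count: 10, texture: rough] → size = 5 → Group A.
[size: 1, weight: 2, count: 2, texture: glossy] → size = 1 → Group B.
[size: 5, weight: 6, count: 10, texture: smooth] → size = 5 → Group A.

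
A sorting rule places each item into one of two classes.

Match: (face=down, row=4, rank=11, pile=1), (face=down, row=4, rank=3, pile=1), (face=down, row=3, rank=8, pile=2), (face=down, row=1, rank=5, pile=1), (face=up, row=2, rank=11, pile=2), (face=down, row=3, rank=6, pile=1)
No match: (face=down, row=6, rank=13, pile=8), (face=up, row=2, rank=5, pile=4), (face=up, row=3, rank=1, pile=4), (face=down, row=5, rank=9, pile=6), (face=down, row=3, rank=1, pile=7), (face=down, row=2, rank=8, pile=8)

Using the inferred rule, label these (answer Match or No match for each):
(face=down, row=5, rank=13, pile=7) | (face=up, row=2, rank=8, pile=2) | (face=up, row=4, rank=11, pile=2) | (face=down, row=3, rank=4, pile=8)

No match, Match, Match, No match

'Match' ⟺ pile ≤ 2.
No match: (face=down, row=5, rank=13, pile=7), since pile = 7.
Match: (face=up, row=2, rank=8, pile=2), since pile = 2.
Match: (face=up, row=4, rank=11, pile=2), since pile = 2.
No match: (face=down, row=3, rank=4, pile=8), since pile = 8.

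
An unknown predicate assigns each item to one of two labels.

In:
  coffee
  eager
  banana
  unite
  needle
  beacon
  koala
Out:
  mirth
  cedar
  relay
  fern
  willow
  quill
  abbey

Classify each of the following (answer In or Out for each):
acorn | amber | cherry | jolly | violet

Out, Out, Out, Out, In

The distinguishing property — has ≥ 3 vowels — holds for all the 'In' cases and none of the 'Out' cases.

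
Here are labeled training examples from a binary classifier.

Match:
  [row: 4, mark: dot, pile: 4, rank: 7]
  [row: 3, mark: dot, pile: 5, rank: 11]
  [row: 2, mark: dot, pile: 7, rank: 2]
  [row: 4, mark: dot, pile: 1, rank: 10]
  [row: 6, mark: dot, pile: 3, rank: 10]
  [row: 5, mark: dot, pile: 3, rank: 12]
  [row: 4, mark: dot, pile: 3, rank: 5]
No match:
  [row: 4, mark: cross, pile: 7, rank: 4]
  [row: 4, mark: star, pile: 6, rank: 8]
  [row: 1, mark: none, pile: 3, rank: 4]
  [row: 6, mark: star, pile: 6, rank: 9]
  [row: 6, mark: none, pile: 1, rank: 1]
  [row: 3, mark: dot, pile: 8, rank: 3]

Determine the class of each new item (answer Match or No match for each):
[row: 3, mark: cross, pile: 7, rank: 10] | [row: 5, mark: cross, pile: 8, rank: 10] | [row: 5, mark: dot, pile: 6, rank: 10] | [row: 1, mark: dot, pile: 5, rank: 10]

Rule: mark is dot AND pile ≤ 7. This holds for each 'Match' example and fails for each 'No match' one.

No match, No match, Match, Match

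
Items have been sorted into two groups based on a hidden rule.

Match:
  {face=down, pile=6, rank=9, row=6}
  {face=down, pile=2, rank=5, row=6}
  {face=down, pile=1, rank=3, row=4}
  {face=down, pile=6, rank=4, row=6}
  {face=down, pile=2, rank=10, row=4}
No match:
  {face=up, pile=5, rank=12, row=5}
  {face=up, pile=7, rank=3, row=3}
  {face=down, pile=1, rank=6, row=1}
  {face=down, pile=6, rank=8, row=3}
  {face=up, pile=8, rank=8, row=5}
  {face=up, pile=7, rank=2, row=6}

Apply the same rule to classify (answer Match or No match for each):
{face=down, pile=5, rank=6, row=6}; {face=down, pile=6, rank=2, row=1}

Match, No match

One predicate separates the groups cleanly: face is down AND row ≥ 4.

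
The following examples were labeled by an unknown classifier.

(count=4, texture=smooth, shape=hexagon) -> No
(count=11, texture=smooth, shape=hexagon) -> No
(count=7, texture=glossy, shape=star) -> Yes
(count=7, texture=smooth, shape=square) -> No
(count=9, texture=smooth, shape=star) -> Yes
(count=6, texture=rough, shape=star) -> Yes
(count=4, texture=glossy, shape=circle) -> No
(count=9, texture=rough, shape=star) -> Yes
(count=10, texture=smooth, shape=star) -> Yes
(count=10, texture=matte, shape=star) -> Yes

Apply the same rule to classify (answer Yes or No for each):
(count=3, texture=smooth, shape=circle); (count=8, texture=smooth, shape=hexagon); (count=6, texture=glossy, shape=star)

One predicate separates the groups cleanly: shape is star.
No: (count=3, texture=smooth, shape=circle), since shape is circle.
No: (count=8, texture=smooth, shape=hexagon), since shape is hexagon.
Yes: (count=6, texture=glossy, shape=star), since shape is star.

No, No, Yes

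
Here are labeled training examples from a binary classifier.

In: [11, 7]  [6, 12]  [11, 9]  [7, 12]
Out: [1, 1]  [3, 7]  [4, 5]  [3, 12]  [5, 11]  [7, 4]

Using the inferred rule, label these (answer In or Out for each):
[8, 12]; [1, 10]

In, Out

A rule that fits every label: sum ≥ 18 — true of each 'In' example, false of each 'Out' one.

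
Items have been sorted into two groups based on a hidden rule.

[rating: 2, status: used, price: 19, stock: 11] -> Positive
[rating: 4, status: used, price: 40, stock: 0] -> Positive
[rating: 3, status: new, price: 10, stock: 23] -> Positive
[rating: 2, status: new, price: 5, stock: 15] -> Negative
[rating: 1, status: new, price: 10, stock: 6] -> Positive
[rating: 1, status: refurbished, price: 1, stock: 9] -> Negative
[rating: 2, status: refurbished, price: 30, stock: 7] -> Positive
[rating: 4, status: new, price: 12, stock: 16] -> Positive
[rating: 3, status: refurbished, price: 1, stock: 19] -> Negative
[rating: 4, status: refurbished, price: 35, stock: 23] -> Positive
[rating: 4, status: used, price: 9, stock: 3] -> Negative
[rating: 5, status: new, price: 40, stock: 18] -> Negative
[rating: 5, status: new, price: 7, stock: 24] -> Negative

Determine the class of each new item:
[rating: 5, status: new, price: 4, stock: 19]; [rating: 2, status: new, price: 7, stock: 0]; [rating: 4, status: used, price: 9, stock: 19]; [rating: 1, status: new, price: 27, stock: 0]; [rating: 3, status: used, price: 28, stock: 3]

Negative, Negative, Negative, Positive, Positive

Rule: price ≥ 10 AND rating ≤ 4. This holds for each 'Positive' example and fails for each 'Negative' one.
[rating: 5, status: new, price: 4, stock: 19] — price = 4, rating = 5, hence Negative. [rating: 2, status: new, price: 7, stock: 0] — price = 7, rating = 2, hence Negative. [rating: 4, status: used, price: 9, stock: 19] — price = 9, rating = 4, hence Negative. [rating: 1, status: new, price: 27, stock: 0] — price = 27, rating = 1, hence Positive. [rating: 3, status: used, price: 28, stock: 3] — price = 28, rating = 3, hence Positive.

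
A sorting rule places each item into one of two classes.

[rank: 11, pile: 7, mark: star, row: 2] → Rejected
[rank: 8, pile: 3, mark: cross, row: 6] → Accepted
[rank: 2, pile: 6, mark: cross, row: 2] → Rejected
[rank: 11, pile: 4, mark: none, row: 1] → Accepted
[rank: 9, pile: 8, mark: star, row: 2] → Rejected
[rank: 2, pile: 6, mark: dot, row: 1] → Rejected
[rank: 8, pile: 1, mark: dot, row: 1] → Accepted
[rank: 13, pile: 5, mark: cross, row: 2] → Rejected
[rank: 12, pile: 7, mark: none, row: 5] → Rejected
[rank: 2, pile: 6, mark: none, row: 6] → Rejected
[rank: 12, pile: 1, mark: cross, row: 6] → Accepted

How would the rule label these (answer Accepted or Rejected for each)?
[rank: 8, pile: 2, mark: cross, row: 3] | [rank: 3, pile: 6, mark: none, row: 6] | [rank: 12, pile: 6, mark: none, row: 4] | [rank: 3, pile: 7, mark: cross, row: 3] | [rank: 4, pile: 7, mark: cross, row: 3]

Accepted, Rejected, Rejected, Rejected, Rejected

The common property of the 'Accepted' items is: pile ≤ 4. No 'Rejected' item has it.
[rank: 8, pile: 2, mark: cross, row: 3]: Accepted (pile = 2). [rank: 3, pile: 6, mark: none, row: 6]: Rejected (pile = 6). [rank: 12, pile: 6, mark: none, row: 4]: Rejected (pile = 6). [rank: 3, pile: 7, mark: cross, row: 3]: Rejected (pile = 7). [rank: 4, pile: 7, mark: cross, row: 3]: Rejected (pile = 7).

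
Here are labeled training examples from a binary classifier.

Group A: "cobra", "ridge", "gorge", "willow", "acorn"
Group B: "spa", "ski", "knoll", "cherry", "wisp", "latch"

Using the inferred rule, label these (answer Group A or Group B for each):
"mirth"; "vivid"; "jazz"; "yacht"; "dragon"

The classifier is using: has ≥ 2 vowels.
"mirth": Group B (1 vowel).
"vivid": Group A (2 vowels).
"jazz": Group B (1 vowel).
"yacht": Group B (1 vowel).
"dragon": Group A (2 vowels).

Group B, Group A, Group B, Group B, Group A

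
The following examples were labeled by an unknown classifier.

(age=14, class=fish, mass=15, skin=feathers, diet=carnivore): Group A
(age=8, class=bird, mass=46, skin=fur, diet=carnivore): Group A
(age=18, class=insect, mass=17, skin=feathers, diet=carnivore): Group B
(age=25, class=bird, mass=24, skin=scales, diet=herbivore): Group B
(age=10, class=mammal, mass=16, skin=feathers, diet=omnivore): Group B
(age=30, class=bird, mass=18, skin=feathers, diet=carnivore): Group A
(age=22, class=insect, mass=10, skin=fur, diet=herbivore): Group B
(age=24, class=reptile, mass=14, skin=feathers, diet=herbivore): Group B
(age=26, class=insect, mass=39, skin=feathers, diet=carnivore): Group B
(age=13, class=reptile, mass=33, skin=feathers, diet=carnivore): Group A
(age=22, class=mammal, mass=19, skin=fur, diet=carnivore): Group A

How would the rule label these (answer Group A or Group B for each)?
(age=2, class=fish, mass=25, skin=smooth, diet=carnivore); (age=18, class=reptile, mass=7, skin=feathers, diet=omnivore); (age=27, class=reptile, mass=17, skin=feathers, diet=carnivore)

Group A, Group B, Group A

The classifier is using: class is not insect AND diet is carnivore.
(age=2, class=fish, mass=25, skin=smooth, diet=carnivore): Group A (class is fish, diet is carnivore). (age=18, class=reptile, mass=7, skin=feathers, diet=omnivore): Group B (class is reptile, diet is omnivore). (age=27, class=reptile, mass=17, skin=feathers, diet=carnivore): Group A (class is reptile, diet is carnivore).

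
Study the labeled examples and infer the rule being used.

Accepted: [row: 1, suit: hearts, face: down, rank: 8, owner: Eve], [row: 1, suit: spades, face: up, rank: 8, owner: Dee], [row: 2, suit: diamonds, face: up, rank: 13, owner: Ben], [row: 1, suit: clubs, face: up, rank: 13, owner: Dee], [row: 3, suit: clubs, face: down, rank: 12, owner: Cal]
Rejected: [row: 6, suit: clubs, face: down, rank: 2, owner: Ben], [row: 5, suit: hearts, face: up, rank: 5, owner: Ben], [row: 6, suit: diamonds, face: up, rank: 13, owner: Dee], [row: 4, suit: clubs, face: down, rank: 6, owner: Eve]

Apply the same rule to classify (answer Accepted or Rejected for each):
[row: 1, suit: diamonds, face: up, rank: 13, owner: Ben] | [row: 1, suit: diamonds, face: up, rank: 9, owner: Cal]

Accepted, Accepted

The classifier is using: row ≤ 3.
[row: 1, suit: diamonds, face: up, rank: 13, owner: Ben]: row = 1, fits → Accepted.
[row: 1, suit: diamonds, face: up, rank: 9, owner: Cal]: row = 1, fits → Accepted.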